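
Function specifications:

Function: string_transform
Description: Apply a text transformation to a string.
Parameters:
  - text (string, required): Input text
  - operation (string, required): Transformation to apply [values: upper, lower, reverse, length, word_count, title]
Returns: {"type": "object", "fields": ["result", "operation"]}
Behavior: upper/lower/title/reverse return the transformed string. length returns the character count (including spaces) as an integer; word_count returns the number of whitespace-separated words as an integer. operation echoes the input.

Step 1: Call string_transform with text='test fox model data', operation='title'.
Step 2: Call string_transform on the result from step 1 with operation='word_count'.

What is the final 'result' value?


Step 1: string_transform(text='test fox model data', operation='title')
  -> result = 'Test Fox Model Data'
Step 2: string_transform(text='Test Fox Model Data', operation='word_count')
  words: Test, Fox, Model, Data -> 4
  -> result = 4
4


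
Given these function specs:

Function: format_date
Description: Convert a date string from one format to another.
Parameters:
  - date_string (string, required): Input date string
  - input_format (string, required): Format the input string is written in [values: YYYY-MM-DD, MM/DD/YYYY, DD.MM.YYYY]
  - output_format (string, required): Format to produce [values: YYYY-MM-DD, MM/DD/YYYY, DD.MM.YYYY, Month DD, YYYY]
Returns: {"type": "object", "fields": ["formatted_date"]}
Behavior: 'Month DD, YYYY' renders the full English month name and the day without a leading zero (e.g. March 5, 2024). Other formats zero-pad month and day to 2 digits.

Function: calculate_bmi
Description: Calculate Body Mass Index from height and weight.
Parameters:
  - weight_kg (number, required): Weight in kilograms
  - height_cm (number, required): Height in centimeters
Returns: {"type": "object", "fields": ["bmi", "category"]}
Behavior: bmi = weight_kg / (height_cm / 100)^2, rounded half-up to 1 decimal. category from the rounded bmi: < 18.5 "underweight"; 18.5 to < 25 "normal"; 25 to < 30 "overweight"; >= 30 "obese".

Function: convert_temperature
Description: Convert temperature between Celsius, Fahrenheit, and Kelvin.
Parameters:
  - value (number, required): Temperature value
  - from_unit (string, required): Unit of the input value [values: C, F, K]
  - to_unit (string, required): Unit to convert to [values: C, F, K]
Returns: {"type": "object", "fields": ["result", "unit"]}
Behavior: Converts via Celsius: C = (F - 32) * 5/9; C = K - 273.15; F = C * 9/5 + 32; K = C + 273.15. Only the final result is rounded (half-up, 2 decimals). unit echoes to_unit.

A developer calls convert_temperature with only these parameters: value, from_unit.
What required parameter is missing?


Required parameters: value, from_unit, to_unit
Provided: value, from_unit
Missing: to_unit
to_unit


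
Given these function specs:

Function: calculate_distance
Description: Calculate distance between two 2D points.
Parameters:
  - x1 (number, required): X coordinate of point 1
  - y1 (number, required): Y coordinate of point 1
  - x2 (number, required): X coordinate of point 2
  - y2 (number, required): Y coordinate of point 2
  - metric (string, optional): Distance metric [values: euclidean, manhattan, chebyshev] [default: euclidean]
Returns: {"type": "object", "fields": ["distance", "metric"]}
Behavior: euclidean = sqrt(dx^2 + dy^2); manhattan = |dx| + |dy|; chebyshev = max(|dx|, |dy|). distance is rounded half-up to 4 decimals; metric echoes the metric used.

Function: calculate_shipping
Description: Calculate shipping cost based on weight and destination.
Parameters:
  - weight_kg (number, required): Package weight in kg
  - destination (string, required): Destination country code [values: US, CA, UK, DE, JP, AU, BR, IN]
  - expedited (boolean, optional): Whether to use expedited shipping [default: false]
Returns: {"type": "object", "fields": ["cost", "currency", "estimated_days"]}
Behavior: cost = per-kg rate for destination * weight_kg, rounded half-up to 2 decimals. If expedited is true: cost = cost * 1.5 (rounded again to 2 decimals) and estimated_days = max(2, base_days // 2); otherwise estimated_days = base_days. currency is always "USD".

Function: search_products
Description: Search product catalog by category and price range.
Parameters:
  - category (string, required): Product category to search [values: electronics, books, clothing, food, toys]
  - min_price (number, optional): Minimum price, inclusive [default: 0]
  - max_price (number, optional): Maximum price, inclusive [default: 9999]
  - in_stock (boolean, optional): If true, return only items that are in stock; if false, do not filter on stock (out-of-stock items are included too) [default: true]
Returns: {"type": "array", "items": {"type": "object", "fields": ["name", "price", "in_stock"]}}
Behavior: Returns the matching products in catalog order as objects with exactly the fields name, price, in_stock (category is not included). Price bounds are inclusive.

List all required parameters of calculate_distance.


Parameters of calculate_distance and their required/optional flag:
  x1: required
  y1: required
  x2: required
  y2: required
  metric: optional
x1, x2, y1, y2


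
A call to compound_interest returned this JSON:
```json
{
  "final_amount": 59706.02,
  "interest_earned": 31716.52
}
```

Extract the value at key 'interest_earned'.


31716.52


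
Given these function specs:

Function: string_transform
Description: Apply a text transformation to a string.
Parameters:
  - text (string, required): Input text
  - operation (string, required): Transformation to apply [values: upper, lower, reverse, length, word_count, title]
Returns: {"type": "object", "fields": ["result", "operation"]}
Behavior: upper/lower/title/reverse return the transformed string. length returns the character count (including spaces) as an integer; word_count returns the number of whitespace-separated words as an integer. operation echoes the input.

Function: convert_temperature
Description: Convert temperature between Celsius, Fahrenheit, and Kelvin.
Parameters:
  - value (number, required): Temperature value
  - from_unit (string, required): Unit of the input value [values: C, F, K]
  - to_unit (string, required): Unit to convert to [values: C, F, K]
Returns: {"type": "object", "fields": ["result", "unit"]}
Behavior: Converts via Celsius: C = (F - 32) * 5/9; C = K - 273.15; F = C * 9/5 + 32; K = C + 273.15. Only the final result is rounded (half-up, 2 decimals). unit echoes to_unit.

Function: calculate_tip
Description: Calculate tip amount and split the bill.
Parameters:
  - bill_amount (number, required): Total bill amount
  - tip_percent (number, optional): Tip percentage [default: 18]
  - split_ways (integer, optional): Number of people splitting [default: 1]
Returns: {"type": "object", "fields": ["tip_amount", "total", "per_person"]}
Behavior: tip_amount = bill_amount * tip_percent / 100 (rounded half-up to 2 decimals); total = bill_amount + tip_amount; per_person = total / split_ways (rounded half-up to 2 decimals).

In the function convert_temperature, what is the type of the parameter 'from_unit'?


The convert_temperature spec declares:
  - from_unit (string, required): Unit of the input value [values: C, F, K]
Type:
string


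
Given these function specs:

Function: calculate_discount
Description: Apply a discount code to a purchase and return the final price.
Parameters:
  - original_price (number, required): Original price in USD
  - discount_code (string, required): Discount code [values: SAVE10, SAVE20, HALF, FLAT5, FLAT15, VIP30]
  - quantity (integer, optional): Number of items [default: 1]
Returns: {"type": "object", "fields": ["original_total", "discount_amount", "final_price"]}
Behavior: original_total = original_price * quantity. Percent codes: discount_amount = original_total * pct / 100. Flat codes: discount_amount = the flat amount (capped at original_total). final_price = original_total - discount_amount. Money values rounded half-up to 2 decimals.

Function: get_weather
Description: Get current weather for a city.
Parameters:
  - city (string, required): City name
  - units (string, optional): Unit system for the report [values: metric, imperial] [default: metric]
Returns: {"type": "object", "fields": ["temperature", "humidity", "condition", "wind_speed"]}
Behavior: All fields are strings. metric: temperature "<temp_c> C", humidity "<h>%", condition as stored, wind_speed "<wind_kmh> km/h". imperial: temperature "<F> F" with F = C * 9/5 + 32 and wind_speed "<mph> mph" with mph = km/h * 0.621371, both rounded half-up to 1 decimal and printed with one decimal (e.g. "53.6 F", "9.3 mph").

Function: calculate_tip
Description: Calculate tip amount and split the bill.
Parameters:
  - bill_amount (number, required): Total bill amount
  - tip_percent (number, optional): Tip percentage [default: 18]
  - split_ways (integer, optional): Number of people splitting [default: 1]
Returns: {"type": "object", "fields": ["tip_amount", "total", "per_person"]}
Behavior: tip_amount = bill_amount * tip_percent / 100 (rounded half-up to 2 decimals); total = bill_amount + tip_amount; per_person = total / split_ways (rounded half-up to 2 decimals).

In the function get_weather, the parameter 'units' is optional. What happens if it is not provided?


The get_weather spec declares:
  - units (string, optional): Unit system for the report [values: metric, imperial] [default: metric]
It defaults to metric


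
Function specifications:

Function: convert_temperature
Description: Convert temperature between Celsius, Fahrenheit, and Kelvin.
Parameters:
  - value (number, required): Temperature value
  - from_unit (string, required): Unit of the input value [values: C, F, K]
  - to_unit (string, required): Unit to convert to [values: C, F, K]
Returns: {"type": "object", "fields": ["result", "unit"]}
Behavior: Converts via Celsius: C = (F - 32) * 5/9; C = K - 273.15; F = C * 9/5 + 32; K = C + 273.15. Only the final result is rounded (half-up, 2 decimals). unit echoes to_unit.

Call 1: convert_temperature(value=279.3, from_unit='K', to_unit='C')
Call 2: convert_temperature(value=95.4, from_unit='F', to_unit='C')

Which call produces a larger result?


Call 1:
  To C: 279.3 - 273.15 = 6.15
  Target is C: 6.15
  Round to 2 decimals: 6.15
  -> 6.15 C
Call 2:
  To C: (95.4 - 32) * 5/9 = 35.222222
  Target is C: 35.222222
  Round to 2 decimals: 35.22
  -> 35.22 C
Call 2 (35.22 C)


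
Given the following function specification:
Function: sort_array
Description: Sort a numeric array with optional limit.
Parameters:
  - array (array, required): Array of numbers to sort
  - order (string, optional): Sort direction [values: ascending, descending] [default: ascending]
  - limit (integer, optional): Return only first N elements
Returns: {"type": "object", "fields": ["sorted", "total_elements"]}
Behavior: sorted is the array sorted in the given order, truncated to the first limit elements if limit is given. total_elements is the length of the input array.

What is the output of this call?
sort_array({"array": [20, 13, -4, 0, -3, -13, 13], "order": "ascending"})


sorted ascending: [-13, -4, -3, 0, 13, 13, 20]
total_elements = len(input) = 7
Output:
{"sorted": [-13, -4, -3, 0, 13, 13, 20], "total_elements": 7}


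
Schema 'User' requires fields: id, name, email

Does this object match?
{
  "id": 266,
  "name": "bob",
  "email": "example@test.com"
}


Checking required fields... All present.
Valid - all required fields present


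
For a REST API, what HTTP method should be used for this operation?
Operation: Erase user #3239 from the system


GET = read, POST = create, PUT = update/replace, DELETE = remove
This operation is a removal.
DELETE


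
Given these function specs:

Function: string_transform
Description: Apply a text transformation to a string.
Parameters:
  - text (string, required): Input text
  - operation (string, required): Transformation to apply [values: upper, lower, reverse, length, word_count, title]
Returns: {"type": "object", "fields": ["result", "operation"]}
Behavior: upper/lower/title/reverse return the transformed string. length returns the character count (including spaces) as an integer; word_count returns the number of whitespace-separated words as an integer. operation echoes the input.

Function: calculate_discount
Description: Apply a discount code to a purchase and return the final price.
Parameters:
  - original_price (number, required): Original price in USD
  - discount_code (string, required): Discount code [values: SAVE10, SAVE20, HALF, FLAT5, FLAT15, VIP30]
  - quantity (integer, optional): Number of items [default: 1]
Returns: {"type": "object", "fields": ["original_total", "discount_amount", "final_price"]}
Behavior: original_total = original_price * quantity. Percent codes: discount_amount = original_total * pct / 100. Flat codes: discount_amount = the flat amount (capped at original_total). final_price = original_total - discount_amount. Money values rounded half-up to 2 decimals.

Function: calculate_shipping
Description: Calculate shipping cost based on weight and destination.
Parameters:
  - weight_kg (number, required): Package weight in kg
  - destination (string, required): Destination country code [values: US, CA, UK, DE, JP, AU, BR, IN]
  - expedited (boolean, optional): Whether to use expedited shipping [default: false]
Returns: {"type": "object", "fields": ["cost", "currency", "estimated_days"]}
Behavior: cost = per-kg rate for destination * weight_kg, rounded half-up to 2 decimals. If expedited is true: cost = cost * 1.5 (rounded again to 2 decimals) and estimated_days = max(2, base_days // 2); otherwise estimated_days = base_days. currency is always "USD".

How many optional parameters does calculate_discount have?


Parameters of calculate_discount: original_price (required), discount_code (required), quantity (optional)
Optional count:
1


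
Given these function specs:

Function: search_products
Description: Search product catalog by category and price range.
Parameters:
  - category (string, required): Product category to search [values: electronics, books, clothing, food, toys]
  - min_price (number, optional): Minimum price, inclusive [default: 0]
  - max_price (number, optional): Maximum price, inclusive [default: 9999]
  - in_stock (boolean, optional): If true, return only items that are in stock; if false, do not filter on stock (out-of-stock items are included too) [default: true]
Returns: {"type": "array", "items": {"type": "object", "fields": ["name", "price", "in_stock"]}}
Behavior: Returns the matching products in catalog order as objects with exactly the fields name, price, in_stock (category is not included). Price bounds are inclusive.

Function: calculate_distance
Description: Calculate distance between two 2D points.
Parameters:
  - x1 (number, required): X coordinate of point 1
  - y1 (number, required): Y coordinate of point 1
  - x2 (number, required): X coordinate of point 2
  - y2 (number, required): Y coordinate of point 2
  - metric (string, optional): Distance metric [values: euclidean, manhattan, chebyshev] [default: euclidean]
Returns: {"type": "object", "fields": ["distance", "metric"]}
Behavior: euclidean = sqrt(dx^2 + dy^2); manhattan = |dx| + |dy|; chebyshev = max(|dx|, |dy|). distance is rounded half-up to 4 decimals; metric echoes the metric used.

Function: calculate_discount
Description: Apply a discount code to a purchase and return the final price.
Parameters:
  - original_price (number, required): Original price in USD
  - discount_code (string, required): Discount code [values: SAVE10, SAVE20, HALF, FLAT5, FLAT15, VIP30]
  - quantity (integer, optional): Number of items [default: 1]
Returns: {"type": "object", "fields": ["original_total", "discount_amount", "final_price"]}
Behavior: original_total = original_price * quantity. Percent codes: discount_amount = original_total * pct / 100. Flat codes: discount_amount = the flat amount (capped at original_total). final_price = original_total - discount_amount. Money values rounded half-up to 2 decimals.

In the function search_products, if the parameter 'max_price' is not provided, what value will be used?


The search_products spec declares:
  - max_price (number, optional): Maximum price, inclusive [default: 9999]
Default:
9999


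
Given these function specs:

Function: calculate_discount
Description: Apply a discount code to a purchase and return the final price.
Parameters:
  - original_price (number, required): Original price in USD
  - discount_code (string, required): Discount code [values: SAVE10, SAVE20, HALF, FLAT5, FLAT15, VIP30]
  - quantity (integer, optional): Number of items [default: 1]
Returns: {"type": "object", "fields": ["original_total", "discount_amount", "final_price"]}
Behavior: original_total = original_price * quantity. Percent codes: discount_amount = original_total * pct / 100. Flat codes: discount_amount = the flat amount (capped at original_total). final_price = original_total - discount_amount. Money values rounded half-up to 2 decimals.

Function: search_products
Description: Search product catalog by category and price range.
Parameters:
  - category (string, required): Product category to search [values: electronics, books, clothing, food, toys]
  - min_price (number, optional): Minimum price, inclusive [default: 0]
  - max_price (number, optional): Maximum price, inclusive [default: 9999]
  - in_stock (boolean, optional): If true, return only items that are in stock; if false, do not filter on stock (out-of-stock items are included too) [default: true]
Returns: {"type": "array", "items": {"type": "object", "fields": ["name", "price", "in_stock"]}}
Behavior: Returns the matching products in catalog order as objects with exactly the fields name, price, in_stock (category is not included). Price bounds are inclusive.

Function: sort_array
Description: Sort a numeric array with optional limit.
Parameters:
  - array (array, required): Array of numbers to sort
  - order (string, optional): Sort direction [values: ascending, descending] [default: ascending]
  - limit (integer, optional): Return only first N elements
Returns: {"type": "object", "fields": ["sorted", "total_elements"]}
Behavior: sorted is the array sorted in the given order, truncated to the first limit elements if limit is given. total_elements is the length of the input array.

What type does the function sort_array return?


The sort_array spec declares Returns: {"type": "object", "fields": ["sorted", "total_elements"]}
Type:
object


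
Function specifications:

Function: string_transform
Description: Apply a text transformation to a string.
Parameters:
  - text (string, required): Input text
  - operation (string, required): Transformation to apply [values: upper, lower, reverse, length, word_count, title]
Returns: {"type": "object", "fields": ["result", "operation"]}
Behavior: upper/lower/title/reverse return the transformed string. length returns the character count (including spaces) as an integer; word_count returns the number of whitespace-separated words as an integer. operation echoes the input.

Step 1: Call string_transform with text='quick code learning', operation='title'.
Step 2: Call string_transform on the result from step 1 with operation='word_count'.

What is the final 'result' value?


Step 1: string_transform(text='quick code learning', operation='title')
  -> result = 'Quick Code Learning'
Step 2: string_transform(text='Quick Code Learning', operation='word_count')
  words: Quick, Code, Learning -> 3
  -> result = 3
3


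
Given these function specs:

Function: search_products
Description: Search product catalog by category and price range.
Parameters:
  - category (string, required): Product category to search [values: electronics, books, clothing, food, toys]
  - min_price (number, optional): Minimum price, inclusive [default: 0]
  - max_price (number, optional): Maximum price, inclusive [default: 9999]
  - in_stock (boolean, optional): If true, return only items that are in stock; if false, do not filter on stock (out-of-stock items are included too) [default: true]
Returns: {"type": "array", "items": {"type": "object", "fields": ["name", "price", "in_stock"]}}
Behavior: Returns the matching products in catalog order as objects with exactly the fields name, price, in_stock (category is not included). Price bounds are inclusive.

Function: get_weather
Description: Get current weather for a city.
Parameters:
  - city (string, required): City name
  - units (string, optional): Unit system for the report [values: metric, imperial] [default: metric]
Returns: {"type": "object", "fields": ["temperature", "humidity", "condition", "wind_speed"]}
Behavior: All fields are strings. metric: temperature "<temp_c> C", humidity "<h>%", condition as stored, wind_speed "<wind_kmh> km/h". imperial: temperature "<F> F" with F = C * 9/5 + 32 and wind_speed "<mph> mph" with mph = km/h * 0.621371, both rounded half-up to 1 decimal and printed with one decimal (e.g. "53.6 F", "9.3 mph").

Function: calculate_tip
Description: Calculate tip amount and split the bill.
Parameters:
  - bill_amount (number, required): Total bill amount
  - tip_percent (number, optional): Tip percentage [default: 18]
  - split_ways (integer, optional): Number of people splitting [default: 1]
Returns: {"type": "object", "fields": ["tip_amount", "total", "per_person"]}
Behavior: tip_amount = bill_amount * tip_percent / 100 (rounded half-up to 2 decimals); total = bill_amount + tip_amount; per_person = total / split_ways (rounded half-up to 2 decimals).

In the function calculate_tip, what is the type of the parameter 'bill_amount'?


The calculate_tip spec declares:
  - bill_amount (number, required): Total bill amount
Type:
number


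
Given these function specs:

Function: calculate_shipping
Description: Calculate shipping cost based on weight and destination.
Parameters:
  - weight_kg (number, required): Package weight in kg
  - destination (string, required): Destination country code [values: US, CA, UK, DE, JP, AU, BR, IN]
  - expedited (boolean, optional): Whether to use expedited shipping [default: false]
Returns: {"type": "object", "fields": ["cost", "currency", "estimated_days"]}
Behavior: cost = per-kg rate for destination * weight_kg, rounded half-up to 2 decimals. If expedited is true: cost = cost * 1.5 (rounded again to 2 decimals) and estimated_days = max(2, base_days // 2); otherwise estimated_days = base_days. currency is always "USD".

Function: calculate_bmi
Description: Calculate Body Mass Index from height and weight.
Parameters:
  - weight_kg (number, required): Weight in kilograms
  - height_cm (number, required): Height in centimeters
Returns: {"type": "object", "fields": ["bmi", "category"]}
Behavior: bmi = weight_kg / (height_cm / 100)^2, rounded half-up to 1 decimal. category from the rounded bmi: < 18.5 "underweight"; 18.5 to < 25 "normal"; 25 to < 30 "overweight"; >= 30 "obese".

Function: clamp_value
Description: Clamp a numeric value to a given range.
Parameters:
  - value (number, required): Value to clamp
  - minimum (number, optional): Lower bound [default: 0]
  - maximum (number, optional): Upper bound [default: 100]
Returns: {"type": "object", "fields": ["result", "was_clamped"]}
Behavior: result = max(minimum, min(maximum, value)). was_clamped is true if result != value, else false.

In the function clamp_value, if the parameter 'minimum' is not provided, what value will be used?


The clamp_value spec declares:
  - minimum (number, optional): Lower bound [default: 0]
Default:
0


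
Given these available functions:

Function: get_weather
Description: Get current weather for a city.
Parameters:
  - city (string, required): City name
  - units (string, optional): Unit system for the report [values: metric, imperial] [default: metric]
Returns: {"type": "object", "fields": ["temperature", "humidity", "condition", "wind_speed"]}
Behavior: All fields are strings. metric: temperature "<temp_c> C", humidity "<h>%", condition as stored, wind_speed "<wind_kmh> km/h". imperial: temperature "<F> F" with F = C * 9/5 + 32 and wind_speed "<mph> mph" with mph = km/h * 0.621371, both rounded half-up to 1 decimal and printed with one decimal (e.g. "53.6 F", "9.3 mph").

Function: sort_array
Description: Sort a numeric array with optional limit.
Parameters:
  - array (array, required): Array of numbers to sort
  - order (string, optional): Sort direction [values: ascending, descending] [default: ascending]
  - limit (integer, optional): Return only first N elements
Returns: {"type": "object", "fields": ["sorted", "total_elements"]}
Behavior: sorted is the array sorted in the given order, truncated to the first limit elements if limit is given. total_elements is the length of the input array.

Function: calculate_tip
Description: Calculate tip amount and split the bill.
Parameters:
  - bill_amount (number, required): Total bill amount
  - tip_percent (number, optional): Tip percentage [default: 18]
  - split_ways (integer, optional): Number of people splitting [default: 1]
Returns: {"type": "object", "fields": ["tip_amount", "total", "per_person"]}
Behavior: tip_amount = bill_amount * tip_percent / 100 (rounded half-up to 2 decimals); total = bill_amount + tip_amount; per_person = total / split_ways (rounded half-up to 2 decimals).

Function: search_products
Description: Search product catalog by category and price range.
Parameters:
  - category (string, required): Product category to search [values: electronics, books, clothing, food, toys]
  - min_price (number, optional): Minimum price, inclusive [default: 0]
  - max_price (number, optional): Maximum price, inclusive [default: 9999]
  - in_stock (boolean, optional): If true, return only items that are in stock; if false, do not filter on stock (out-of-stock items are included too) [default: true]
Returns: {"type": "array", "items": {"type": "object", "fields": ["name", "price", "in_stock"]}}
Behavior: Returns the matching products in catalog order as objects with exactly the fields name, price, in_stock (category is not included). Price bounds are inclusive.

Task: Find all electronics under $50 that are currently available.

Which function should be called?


The task needs a function whose description is: Search product catalog by category and price range.
search_products


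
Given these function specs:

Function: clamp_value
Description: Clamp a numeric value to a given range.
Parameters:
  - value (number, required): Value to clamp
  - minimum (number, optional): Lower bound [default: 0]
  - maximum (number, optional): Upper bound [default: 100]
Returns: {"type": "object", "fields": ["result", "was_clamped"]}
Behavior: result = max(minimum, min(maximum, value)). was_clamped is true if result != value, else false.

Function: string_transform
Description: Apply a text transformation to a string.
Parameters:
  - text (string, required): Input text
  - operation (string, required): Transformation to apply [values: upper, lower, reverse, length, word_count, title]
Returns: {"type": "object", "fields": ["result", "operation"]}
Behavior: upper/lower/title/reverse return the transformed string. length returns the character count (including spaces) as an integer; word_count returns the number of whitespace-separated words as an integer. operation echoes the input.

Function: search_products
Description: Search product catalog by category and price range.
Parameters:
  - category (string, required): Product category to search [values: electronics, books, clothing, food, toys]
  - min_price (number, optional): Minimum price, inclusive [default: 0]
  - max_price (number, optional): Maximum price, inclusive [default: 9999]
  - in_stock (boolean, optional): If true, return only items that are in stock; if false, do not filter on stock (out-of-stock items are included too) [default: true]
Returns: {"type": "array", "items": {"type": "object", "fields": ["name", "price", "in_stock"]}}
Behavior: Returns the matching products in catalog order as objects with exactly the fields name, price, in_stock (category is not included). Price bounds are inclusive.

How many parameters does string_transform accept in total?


Parameters of string_transform: text (required), operation (required)
Total:
2


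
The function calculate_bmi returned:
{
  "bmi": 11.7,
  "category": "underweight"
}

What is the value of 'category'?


underweight


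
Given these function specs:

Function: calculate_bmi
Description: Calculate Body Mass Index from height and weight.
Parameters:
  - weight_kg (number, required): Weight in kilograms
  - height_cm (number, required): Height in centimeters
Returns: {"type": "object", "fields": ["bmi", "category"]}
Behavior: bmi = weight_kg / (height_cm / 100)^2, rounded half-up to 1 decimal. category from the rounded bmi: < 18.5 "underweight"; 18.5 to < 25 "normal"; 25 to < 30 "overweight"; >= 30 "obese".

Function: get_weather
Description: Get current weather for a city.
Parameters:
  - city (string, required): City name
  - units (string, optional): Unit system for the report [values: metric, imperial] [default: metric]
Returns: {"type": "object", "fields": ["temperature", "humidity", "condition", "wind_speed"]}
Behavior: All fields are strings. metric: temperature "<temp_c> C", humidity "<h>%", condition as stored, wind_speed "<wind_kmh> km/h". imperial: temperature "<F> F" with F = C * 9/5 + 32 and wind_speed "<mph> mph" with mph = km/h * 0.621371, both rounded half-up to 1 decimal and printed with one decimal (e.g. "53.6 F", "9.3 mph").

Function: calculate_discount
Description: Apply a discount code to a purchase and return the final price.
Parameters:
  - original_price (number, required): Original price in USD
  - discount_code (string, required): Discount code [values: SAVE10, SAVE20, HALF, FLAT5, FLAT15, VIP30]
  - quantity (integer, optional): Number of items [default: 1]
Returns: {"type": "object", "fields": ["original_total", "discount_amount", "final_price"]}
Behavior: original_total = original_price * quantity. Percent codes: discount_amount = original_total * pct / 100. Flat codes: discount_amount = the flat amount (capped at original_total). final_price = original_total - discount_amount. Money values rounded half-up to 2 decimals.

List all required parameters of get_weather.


Parameters of get_weather and their required/optional flag:
  city: required
  units: optional
city


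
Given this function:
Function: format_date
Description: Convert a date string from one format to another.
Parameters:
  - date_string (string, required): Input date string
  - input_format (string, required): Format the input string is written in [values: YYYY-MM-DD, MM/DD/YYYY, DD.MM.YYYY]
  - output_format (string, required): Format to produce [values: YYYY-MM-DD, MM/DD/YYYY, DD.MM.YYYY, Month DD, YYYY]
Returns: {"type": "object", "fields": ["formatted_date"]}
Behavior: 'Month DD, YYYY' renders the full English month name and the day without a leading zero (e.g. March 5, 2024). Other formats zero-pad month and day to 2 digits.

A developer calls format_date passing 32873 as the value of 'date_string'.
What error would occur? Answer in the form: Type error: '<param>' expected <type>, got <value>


Spec: 'date_string' is declared as string; 32873 is an integer.
Type error: 'date_string' expected string, got 32873


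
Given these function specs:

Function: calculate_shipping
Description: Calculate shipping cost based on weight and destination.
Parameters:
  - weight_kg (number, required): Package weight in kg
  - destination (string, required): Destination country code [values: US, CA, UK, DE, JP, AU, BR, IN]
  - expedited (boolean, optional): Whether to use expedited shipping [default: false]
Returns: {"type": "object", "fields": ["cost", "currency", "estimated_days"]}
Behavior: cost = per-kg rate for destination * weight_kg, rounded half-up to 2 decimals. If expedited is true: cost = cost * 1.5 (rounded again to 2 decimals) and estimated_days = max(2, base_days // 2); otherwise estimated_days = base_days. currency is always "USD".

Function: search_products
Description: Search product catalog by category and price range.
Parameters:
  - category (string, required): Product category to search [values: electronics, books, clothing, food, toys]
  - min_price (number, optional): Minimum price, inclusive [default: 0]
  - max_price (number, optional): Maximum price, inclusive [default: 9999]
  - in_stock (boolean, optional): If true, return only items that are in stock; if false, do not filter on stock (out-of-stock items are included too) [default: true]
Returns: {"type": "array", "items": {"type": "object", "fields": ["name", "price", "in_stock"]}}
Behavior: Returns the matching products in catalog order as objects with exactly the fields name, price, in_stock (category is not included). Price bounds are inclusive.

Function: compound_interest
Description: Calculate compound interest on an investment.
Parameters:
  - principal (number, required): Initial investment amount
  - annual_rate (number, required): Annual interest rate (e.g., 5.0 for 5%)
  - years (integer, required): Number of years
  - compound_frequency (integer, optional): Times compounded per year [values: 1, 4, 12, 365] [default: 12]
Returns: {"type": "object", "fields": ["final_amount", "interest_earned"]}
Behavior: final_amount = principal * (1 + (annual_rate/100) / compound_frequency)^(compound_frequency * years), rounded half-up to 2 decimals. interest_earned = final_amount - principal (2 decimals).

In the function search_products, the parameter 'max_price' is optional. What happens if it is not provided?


The search_products spec declares:
  - max_price (number, optional): Maximum price, inclusive [default: 9999]
It defaults to 9999


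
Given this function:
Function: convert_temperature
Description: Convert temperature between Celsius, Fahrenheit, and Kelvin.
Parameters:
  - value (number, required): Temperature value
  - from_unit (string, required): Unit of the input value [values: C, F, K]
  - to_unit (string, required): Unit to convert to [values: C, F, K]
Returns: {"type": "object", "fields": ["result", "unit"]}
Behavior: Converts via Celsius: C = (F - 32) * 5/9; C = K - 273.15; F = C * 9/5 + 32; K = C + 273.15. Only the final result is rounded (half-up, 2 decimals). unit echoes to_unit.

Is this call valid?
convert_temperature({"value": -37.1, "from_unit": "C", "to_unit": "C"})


Checking all required parameters present and types match... All valid.
Valid


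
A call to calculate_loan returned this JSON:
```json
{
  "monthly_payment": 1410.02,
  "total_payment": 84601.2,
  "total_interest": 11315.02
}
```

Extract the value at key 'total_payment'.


84601.2


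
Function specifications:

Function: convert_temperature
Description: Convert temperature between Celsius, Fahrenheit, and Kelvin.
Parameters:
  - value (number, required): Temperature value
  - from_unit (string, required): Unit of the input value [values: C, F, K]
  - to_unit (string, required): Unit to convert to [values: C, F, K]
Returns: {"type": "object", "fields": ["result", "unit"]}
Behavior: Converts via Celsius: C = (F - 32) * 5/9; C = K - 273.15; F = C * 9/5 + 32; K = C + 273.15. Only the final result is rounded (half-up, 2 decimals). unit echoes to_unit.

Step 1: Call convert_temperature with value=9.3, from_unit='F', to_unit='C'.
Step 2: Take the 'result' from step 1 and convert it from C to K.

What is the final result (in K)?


Step 1: convert_temperature(value=9.3, from_unit=F, to_unit=C)
  To C: (9.3 - 32) * 5/9 = -12.611111
  Target is C: -12.611111
  Round to 2 decimals: -12.61
  -> result = -12.61 C
Step 2: convert_temperature(value=-12.61, from_unit=C, to_unit=K)
  Input already in C: -12.61
  To K: -12.61 + 273.15 = 260.54
  Round to 2 decimals: 260.54
  -> result = 260.54 K
260.54 K


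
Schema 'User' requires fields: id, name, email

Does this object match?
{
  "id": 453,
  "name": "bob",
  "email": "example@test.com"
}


Checking required fields... All present.
Valid - all required fields present


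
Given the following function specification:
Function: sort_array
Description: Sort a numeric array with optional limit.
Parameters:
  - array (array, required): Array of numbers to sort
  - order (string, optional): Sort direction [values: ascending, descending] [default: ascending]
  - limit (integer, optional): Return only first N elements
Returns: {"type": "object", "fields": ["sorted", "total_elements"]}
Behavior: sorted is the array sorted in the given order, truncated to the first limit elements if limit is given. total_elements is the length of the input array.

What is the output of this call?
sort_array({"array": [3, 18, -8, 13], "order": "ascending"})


sorted ascending: [-8, 3, 13, 18]
total_elements = len(input) = 4
Output:
{"sorted": [-8, 3, 13, 18], "total_elements": 4}


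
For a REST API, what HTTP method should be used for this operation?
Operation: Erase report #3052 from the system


GET = read, POST = create, PUT = update/replace, DELETE = remove
This operation is a removal.
DELETE


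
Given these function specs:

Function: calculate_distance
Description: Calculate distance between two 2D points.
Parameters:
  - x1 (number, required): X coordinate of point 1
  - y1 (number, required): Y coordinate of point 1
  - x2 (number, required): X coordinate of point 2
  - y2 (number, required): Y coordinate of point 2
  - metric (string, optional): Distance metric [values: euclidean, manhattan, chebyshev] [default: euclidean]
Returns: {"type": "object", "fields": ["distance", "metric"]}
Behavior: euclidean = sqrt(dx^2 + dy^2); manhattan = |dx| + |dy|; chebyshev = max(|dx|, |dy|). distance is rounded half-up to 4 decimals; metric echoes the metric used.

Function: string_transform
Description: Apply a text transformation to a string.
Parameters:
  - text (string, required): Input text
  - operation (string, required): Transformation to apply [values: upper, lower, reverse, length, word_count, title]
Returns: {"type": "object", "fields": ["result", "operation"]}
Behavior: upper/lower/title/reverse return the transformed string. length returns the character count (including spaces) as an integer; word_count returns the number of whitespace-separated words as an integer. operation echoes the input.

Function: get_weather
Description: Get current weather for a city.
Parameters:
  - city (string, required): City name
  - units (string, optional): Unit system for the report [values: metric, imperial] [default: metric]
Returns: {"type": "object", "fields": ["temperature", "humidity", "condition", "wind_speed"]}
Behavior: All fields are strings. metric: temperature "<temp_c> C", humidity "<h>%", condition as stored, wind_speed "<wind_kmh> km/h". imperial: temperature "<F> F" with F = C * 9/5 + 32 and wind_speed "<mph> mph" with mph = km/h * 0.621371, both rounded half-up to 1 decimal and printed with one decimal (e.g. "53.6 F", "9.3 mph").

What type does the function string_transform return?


The string_transform spec declares Returns: {"type": "object", "fields": ["result", "operation"]}
Type:
object


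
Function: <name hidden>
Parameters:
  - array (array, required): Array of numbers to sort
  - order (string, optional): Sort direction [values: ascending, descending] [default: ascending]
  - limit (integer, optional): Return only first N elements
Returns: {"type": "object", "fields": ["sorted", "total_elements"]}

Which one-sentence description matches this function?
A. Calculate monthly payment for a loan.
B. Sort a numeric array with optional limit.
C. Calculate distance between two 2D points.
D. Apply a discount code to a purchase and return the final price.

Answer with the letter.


Parameters array, order, limit and return ["sorted", "total_elements"] fit: Sort a numeric array with optional limit.
B


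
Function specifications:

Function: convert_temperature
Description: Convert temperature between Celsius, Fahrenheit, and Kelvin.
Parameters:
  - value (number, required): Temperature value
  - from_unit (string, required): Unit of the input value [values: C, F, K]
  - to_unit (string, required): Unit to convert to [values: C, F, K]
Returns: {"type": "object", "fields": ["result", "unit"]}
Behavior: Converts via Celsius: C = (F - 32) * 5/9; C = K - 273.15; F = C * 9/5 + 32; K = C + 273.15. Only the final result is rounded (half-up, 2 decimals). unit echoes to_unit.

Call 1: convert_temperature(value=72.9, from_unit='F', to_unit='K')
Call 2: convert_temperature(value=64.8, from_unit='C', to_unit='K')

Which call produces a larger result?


Call 1:
  To C: (72.9 - 32) * 5/9 = 22.722222
  To K: 22.722222 + 273.15 = 295.872222
  Round to 2 decimals: 295.87
  -> 295.87 K
Call 2:
  Input already in C: 64.8
  To K: 64.8 + 273.15 = 337.95
  Round to 2 decimals: 337.95
  -> 337.95 K
Call 2 (337.95 K)
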